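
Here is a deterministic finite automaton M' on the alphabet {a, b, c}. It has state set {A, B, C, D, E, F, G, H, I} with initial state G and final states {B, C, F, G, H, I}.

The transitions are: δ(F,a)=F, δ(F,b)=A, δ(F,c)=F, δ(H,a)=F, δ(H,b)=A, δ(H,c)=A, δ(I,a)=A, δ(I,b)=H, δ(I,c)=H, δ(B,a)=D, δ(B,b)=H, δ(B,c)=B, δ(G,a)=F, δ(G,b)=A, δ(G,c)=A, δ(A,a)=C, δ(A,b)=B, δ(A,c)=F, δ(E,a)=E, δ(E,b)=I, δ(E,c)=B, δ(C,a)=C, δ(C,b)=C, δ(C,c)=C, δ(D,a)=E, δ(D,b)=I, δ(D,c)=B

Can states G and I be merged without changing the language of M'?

No

Initial partition by acceptance: {B,C,F,G,H,I} | {A,D,E}.
Split {B,C,F,G,H,I} by δ(·,a) → {C,F,G,H} and {B,I}.
Refine {C,F,G,H} on symbol b: members go to different blocks, giving {F,G,H} and {C}.
Refine {F,G,H} on symbol c: members go to different blocks, giving {G,H} and {F}.
Split {A,D,E} by δ(·,a) → {D,E} and {A}.
On input a, block {B,I} splits into {B} and {I}.
Stable partition: {G,H} | {D,E} | {B} | {C} | {F} | {A} | {I} — 7 equivalence classes.
G and I end up in different blocks, so they are distinguishable. For instance, the string 'a' is accepted from only G.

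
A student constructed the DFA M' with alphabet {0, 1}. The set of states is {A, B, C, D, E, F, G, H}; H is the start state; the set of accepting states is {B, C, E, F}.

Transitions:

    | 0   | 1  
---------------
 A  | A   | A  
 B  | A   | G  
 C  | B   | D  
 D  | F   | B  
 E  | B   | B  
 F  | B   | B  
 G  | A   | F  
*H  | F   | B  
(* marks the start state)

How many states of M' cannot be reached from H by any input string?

3

Starting at H and following transitions, the reachable set is {A, B, F, G, H}. That leaves C, D, E unreachable — 3 in total.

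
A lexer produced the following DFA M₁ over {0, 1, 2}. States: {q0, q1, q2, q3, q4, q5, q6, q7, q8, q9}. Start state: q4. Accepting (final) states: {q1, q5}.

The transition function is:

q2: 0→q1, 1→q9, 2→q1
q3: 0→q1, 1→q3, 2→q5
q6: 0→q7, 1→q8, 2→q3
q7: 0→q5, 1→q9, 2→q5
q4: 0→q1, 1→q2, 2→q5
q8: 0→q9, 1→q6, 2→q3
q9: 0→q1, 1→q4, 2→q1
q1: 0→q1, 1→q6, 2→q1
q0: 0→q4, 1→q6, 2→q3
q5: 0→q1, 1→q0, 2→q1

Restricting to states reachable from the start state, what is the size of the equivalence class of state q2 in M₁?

All states are reachable from the start state.
P0 = {q1,q5} | {q0,q2,q3,q4,q6,q7,q8,q9}.
On input 0, block {q0,q2,q3,q4,q6,q7,q8,q9} splits into {q2,q3,q4,q7,q9} and {q0,q6,q8}.
Stable partition: {q1,q5} | {q2,q3,q4,q7,q9} | {q0,q6,q8} — 3 equivalence classes.
State q2 belongs to the block {q2,q3,q4,q7,q9}, which has 5 states.

5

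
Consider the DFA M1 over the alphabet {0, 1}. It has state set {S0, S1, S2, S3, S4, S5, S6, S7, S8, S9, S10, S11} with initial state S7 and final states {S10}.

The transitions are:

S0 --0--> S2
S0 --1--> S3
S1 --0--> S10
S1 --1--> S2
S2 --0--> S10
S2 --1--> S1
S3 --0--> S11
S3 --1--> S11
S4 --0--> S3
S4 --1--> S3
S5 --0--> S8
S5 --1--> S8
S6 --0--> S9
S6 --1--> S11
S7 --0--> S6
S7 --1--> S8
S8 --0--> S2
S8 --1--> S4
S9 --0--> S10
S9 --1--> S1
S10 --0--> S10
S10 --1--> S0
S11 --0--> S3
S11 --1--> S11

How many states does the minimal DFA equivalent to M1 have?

First remove the unreachable states {S5}; 11 states remain.
Start with accepting vs non-accepting: {S10} | {S0,S1,S2,S3,S4,S6,S7,S8,S9,S11}.
Split {S0,S1,S2,S3,S4,S6,S7,S8,S9,S11} by δ(·,0) → {S0,S3,S4,S6,S7,S8,S11} and {S1,S2,S9}.
On input 0, block {S0,S3,S4,S6,S7,S8,S11} splits into {S3,S4,S7,S11} and {S0,S6,S8}.
Refine {S3,S4,S7,S11} on symbol 0: members go to different blocks, giving {S3,S4,S11} and {S7}.
The partition is now stable with 5 blocks: {S10} | {S3,S4,S11} | {S1,S2,S9} | {S0,S6,S8} | {S7}.

5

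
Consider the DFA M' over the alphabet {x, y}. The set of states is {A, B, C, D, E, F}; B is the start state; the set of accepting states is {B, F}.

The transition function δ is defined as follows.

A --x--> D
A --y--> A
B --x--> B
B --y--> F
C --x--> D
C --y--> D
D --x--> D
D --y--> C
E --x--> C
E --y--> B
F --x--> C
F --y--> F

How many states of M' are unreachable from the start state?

No path from B leads to A, E; the other 4 states are all reachable.

2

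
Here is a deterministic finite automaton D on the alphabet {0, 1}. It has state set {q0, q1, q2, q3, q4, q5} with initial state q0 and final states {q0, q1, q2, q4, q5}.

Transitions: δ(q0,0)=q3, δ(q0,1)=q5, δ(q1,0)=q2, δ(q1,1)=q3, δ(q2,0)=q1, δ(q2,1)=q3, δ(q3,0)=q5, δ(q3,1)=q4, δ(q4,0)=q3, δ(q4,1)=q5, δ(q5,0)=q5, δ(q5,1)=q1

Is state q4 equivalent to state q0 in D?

Initial partition by acceptance: {q0,q1,q2,q4,q5} | {q3}.
On input 0, block {q0,q1,q2,q4,q5} splits into {q1,q2,q5} and {q0,q4}.
Split {q1,q2,q5} by δ(·,1) → {q1,q2} and {q5}.
No further refinement is possible. Final partition (4 blocks): {q1,q2} | {q3} | {q0,q4} | {q5}.
q4 and q0 lie in the same block of the stable partition, so they are equivalent — no string distinguishes them.

Yes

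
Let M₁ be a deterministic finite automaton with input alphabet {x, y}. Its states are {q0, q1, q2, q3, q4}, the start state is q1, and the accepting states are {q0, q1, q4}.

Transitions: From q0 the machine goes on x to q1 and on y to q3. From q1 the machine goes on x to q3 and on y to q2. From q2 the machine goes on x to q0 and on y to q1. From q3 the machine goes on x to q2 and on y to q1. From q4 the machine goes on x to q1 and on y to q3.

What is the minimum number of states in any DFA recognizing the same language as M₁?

First remove the unreachable states {q4}; 4 states remain.
Start with accepting vs non-accepting: {q0,q1} | {q2,q3}.
On input x, block {q0,q1} splits into {q0} and {q1}.
Split {q2,q3} by δ(·,x) → {q2} and {q3}.
The partition is now stable with 4 blocks: {q0} | {q2} | {q1} | {q3}.

4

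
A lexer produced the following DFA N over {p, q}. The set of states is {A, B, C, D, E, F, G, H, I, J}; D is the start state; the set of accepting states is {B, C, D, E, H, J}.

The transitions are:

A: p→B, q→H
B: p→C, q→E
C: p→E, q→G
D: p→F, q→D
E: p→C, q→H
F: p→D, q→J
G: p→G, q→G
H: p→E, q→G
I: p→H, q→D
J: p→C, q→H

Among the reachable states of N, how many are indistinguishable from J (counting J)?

2

Reachable states from the start: {C,D,E,F,G,H,J}. Unreachable: {A,B,I} — drop them.
Start with accepting vs non-accepting: {C,D,E,H,J} | {F,G}.
On input p, block {C,D,E,H,J} splits into {C,E,H,J} and {D}.
On input q, block {C,E,H,J} splits into {C,H} and {E,J}.
Refine {F,G} on symbol p: members go to different blocks, giving {F} and {G}.
Stable partition: {C,H} | {F} | {D} | {E,J} | {G} — 5 equivalence classes.
The equivalence class containing J is {E,J}, of size 2.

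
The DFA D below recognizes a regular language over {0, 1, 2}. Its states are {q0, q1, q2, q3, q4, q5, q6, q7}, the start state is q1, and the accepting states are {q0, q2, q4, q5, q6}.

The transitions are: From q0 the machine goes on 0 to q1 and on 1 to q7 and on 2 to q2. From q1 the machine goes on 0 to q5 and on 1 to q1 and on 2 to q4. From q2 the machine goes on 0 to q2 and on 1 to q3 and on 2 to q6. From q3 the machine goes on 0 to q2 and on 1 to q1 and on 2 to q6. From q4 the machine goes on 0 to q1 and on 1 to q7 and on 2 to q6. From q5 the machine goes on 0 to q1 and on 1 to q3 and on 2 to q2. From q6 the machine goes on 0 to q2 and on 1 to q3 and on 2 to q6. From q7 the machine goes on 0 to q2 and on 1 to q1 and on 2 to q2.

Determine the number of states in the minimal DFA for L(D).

4

First remove the unreachable states {q0}; 7 states remain.
Start with accepting vs non-accepting: {q2,q4,q5,q6} | {q1,q3,q7}.
Split {q2,q4,q5,q6} by δ(·,0) → {q2,q6} and {q4,q5}.
Refine {q1,q3,q7} on symbol 0: members go to different blocks, giving {q3,q7} and {q1}.
No further refinement is possible. Final partition (4 blocks): {q2,q6} | {q3,q7} | {q4,q5} | {q1}.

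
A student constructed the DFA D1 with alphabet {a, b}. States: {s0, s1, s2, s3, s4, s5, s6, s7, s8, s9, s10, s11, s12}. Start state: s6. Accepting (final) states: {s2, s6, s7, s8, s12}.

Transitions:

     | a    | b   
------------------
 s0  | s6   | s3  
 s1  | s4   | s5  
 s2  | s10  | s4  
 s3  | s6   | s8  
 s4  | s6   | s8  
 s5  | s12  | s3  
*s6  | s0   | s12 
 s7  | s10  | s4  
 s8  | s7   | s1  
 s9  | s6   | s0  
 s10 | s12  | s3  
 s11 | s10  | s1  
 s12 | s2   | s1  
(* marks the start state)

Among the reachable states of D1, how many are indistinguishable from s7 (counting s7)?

2

Reachable states from the start: {s0,s1,s2,s3,s4,s5,s6,s7,s8,s10,s12}. Unreachable: {s9,s11} — drop them.
P0 = {s2,s6,s7,s8,s12} | {s0,s1,s3,s4,s5,s10}.
Split {s2,s6,s7,s8,s12} by δ(·,a) → {s2,s6,s7} and {s8,s12}.
Split {s2,s6,s7} by δ(·,b) → {s2,s7} and {s6}.
On input a, block {s0,s1,s3,s4,s5,s10} splits into {s0,s3,s4} and {s5,s10} and {s1}.
On input b, block {s0,s3,s4} splits into {s3,s4} and {s0}.
No further refinement is possible. Final partition (7 blocks): {s2,s7} | {s3,s4} | {s8,s12} | {s6} | {s5,s10} | {s1} | {s0}.
State s7 belongs to the block {s2,s7}, which has 2 states.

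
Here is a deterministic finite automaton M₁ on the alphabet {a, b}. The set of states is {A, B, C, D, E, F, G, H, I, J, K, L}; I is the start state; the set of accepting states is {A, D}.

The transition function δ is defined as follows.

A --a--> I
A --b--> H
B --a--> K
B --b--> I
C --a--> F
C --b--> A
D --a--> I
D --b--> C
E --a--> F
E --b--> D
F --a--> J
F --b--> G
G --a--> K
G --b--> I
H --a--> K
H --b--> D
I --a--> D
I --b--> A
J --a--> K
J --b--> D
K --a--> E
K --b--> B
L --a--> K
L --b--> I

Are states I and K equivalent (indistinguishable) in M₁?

No

Reachable states from the start: {A,B,C,D,E,F,G,H,I,J,K}. Unreachable: {L} — drop them.
Start with accepting vs non-accepting: {A,D} | {B,C,E,F,G,H,I,J,K}.
Split {B,C,E,F,G,H,I,J,K} by δ(·,a) → {B,C,E,F,G,H,J,K} and {I}.
Refine {B,C,E,F,G,H,J,K} on symbol b: members go to different blocks, giving {C,E,H,J} and {B,G} and {F,K}.
Stable partition: {A,D} | {C,E,H,J} | {I} | {B,G} | {F,K} — 5 equivalence classes.
I and K end up in different blocks, so they are distinguishable. For instance, the string 'a' is accepted from only I.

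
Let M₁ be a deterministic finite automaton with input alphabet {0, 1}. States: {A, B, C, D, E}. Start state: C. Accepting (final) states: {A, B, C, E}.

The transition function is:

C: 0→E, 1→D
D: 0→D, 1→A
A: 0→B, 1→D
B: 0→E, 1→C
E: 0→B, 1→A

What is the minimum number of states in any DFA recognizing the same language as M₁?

3

Every state is reachable, so we keep all 5.
Start with accepting vs non-accepting: {A,B,C,E} | {D}.
Refine {A,B,C,E} on symbol 1: members go to different blocks, giving {A,C} and {B,E}.
No further refinement is possible. Final partition (3 blocks): {A,C} | {D} | {B,E}.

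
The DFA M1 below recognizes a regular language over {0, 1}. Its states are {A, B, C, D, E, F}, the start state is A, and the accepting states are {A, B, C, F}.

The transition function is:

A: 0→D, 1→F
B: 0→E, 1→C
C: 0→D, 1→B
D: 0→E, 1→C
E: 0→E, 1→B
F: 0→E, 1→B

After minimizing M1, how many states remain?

Every state is reachable, so we keep all 6.
P0 = {A,B,C,F} | {D,E}.
Stable partition: {A,B,C,F} | {D,E} — 2 equivalence classes.

2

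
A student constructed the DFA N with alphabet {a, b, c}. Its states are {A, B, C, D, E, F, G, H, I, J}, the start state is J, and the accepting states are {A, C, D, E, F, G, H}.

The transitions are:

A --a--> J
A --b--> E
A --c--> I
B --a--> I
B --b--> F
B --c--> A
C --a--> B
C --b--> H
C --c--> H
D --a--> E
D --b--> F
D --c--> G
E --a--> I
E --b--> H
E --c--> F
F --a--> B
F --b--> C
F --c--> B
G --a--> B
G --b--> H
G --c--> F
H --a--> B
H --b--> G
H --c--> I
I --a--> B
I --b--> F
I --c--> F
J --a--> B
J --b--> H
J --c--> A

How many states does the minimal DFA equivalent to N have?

3

First remove the unreachable states {D}; 9 states remain.
Initial partition by acceptance: {A,C,E,F,G,H} | {B,I,J}.
Refine {A,C,E,F,G,H} on symbol c: members go to different blocks, giving {A,F,H} and {C,E,G}.
No further refinement is possible. Final partition (3 blocks): {A,F,H} | {B,I,J} | {C,E,G}.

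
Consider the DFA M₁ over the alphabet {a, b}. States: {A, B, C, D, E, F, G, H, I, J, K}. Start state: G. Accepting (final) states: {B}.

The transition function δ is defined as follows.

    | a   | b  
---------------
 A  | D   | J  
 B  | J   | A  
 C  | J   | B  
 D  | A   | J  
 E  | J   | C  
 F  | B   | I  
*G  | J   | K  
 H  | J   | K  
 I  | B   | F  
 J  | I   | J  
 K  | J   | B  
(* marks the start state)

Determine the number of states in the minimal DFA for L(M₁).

First remove the unreachable states {C,E,H}; 8 states remain.
Initial partition by acceptance: {B} | {A,D,F,G,I,J,K}.
On input a, block {A,D,F,G,I,J,K} splits into {A,D,G,J,K} and {F,I}.
Refine {A,D,G,J,K} on symbol a: members go to different blocks, giving {A,D,G,K} and {J}.
Refine {A,D,G,K} on symbol a: members go to different blocks, giving {A,D} and {G,K}.
Split {G,K} by δ(·,b) → {G} and {K}.
No further refinement is possible. Final partition (6 blocks): {B} | {A,D} | {F,I} | {J} | {G} | {K}.

6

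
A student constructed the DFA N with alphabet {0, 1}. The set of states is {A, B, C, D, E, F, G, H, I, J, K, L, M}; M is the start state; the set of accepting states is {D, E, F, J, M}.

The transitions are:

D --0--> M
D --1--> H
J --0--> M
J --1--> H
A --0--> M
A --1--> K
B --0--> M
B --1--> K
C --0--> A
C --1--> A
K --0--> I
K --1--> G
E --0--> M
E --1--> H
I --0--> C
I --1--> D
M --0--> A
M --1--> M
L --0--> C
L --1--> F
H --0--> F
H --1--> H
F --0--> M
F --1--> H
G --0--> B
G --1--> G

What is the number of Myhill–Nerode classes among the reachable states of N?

8

Reachable states from the start: {A,B,C,D,F,G,H,I,K,M}. Unreachable: {E,J,L} — drop them.
Start with accepting vs non-accepting: {D,F,M} | {A,B,C,G,H,I,K}.
Split {D,F,M} by δ(·,0) → {D,F} and {M}.
On input 0, block {A,B,C,G,H,I,K} splits into {C,G,I,K} and {A,B} and {H}.
Refine {C,G,I,K} on symbol 0: members go to different blocks, giving {C,G} and {I,K}.
Split {C,G} by δ(·,1) → {C} and {G}.
Split {I,K} by δ(·,0) → {I} and {K}.
The partition is now stable with 8 blocks: {D,F} | {C} | {M} | {A,B} | {H} | {I} | {G} | {K}.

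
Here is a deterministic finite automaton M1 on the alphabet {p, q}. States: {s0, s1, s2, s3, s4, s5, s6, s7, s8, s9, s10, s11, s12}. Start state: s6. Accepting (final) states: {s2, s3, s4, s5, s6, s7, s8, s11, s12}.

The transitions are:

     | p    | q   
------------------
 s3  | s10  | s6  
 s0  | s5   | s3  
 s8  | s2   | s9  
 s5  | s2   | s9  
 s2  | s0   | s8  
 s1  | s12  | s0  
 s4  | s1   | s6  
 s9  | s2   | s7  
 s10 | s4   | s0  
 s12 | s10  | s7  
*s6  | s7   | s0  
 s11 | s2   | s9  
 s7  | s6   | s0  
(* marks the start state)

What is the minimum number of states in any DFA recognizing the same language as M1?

7

Reachable states from the start: {s0,s1,s2,s3,s4,s5,s6,s7,s8,s9,s10,s12}. Unreachable: {s11} — drop them.
P0 = {s2,s3,s4,s5,s6,s7,s8,s12} | {s0,s1,s9,s10}.
Split {s2,s3,s4,s5,s6,s7,s8,s12} by δ(·,p) → {s2,s3,s4,s12} and {s5,s6,s7,s8}.
Split {s0,s1,s9,s10} by δ(·,p) → {s1,s9,s10} and {s0}.
On input p, block {s2,s3,s4,s12} splits into {s3,s4,s12} and {s2}.
On input p, block {s1,s9,s10} splits into {s1,s10} and {s9}.
On input p, block {s5,s6,s7,s8} splits into {s5,s8} and {s6,s7}.
No further refinement is possible. Final partition (7 blocks): {s3,s4,s12} | {s1,s10} | {s5,s8} | {s0} | {s2} | {s9} | {s6,s7}.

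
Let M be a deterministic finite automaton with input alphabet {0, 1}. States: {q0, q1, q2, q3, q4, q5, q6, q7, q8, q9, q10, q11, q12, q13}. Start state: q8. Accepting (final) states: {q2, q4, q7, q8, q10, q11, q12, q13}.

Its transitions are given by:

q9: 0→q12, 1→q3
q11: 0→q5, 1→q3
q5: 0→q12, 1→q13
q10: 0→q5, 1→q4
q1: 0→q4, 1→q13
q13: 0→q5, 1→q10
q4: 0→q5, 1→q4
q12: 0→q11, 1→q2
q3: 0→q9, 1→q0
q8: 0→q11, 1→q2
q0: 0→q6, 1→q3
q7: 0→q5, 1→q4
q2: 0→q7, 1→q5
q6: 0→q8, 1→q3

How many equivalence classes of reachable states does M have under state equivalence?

7

First remove the unreachable states {q1}; 13 states remain.
Start with accepting vs non-accepting: {q2,q4,q7,q8,q10,q11,q12,q13} | {q0,q3,q5,q6,q9}.
Refine {q2,q4,q7,q8,q10,q11,q12,q13} on symbol 0: members go to different blocks, giving {q4,q7,q10,q11,q13} and {q2,q8,q12}.
On input 1, block {q4,q7,q10,q11,q13} splits into {q4,q7,q10,q13} and {q11}.
Split {q0,q3,q5,q6,q9} by δ(·,0) → {q5,q6,q9} and {q0,q3}.
Refine {q5,q6,q9} on symbol 1: members go to different blocks, giving {q6,q9} and {q5}.
On input 0, block {q2,q8,q12} splits into {q8,q12} and {q2}.
No further refinement is possible. Final partition (7 blocks): {q4,q7,q10,q13} | {q6,q9} | {q8,q12} | {q11} | {q0,q3} | {q5} | {q2}.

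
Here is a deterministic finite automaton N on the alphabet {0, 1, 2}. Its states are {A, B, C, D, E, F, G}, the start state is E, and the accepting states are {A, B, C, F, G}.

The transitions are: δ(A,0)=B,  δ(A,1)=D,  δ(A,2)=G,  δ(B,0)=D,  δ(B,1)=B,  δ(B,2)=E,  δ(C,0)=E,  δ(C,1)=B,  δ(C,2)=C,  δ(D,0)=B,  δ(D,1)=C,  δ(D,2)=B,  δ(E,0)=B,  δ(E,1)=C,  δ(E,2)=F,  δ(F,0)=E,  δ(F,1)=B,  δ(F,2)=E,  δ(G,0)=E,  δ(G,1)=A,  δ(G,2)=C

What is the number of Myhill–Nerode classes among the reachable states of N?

3

States {A,G} cannot be reached from the start state, so discard them.
Start with accepting vs non-accepting: {B,C,F} | {D,E}.
Refine {B,C,F} on symbol 2: members go to different blocks, giving {B,F} and {C}.
The partition is now stable with 3 blocks: {B,F} | {D,E} | {C}.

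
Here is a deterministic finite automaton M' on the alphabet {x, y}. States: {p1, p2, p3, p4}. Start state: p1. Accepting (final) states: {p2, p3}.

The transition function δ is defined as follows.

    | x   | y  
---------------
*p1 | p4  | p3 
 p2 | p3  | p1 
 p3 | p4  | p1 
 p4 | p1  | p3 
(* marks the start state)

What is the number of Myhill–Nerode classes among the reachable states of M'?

Reachable states from the start: {p1,p3,p4}. Unreachable: {p2} — drop them.
Initial partition by acceptance: {p3} | {p1,p4}.
Stable partition: {p3} | {p1,p4} — 2 equivalence classes.

2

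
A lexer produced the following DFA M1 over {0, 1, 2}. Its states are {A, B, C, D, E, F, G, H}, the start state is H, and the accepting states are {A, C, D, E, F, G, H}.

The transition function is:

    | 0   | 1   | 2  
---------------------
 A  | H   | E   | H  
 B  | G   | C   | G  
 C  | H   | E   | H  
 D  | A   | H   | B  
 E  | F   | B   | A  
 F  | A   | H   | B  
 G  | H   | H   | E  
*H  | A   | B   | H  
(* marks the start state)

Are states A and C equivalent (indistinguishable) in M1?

Reachable states from the start: {A,B,C,E,F,G,H}. Unreachable: {D} — drop them.
Start with accepting vs non-accepting: {A,C,E,F,G,H} | {B}.
Split {A,C,E,F,G,H} by δ(·,1) → {A,C,F,G} and {E,H}.
Refine {A,C,F,G} on symbol 0: members go to different blocks, giving {A,C,G} and {F}.
On input 0, block {E,H} splits into {E} and {H}.
Split {A,C,G} by δ(·,1) → {A,C} and {G}.
Stable partition: {A,C} | {B} | {E} | {F} | {H} | {G} — 6 equivalence classes.
A and C lie in the same block of the stable partition, so they are equivalent — no string distinguishes them.

Yes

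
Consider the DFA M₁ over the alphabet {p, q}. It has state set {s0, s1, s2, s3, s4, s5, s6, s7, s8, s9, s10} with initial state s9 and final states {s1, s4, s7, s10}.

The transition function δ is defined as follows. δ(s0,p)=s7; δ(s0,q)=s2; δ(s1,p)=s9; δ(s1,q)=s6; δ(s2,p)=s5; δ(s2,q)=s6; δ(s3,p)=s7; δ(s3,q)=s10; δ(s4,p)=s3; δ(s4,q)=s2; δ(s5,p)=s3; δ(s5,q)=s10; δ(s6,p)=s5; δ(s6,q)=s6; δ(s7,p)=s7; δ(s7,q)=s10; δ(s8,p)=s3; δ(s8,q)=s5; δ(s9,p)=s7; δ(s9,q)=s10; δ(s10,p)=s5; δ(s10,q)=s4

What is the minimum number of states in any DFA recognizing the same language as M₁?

States {s0,s1,s8} cannot be reached from the start state, so discard them.
P0 = {s4,s7,s10} | {s2,s3,s5,s6,s9}.
On input p, block {s4,s7,s10} splits into {s4,s10} and {s7}.
On input q, block {s4,s10} splits into {s4} and {s10}.
Split {s2,s3,s5,s6,s9} by δ(·,p) → {s2,s5,s6} and {s3,s9}.
Refine {s2,s5,s6} on symbol p: members go to different blocks, giving {s2,s6} and {s5}.
The partition is now stable with 6 blocks: {s4} | {s2,s6} | {s7} | {s10} | {s3,s9} | {s5}.

6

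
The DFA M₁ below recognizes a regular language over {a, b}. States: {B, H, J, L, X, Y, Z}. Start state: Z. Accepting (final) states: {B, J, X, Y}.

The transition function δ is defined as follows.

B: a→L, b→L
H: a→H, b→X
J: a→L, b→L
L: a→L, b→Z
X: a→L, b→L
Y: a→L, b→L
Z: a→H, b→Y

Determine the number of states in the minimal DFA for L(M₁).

3

States {B,J} cannot be reached from the start state, so discard them.
Initial partition by acceptance: {X,Y} | {H,L,Z}.
Refine {H,L,Z} on symbol b: members go to different blocks, giving {H,Z} and {L}.
No further refinement is possible. Final partition (3 blocks): {X,Y} | {H,Z} | {L}.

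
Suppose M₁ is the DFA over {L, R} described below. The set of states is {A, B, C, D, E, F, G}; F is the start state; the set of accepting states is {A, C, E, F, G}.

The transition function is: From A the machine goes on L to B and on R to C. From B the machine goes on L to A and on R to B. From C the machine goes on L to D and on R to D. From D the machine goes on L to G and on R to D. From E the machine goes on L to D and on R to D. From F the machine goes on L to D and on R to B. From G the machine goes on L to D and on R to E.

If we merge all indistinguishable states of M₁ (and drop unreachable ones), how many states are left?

3

All states are reachable from the start state.
Initial partition by acceptance: {A,C,E,F,G} | {B,D}.
Split {A,C,E,F,G} by δ(·,R) → {C,E,F} and {A,G}.
Stable partition: {C,E,F} | {B,D} | {A,G} — 3 equivalence classes.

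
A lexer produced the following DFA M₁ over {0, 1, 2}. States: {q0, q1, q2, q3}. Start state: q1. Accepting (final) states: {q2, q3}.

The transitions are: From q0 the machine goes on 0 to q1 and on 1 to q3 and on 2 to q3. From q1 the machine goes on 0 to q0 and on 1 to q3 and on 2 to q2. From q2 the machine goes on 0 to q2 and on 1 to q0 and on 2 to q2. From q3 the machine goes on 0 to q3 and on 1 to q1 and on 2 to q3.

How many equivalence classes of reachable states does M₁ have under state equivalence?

2

All states are reachable from the start state.
Initial partition by acceptance: {q2,q3} | {q0,q1}.
No further refinement is possible. Final partition (2 blocks): {q2,q3} | {q0,q1}.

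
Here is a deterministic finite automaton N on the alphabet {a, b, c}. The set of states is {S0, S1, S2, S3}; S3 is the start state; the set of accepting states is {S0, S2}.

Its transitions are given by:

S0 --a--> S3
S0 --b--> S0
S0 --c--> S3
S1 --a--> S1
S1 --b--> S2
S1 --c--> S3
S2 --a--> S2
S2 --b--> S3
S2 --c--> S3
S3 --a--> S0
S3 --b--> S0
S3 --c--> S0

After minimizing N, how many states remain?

2

States {S1,S2} cannot be reached from the start state, so discard them.
P0 = {S0} | {S3}.
No further refinement is possible. Final partition (2 blocks): {S0} | {S3}.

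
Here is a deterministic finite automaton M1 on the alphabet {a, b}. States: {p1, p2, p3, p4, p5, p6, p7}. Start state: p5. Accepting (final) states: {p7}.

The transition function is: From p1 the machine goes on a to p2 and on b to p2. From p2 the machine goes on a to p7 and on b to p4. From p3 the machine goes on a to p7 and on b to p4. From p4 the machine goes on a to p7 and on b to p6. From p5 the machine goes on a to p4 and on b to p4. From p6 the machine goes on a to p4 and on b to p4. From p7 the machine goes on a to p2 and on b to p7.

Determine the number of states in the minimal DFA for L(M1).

First remove the unreachable states {p1,p3}; 5 states remain.
Initial partition by acceptance: {p7} | {p2,p4,p5,p6}.
Split {p2,p4,p5,p6} by δ(·,a) → {p2,p4} and {p5,p6}.
Refine {p2,p4} on symbol b: members go to different blocks, giving {p2} and {p4}.
No further refinement is possible. Final partition (4 blocks): {p7} | {p2} | {p5,p6} | {p4}.

4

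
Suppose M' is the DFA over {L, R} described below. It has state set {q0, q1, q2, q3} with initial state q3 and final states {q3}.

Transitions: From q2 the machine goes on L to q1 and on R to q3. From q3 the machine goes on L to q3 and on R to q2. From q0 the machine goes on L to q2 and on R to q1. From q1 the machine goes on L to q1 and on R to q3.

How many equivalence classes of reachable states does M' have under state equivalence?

2

Reachable states from the start: {q1,q2,q3}. Unreachable: {q0} — drop them.
P0 = {q3} | {q1,q2}.
No further refinement is possible. Final partition (2 blocks): {q3} | {q1,q2}.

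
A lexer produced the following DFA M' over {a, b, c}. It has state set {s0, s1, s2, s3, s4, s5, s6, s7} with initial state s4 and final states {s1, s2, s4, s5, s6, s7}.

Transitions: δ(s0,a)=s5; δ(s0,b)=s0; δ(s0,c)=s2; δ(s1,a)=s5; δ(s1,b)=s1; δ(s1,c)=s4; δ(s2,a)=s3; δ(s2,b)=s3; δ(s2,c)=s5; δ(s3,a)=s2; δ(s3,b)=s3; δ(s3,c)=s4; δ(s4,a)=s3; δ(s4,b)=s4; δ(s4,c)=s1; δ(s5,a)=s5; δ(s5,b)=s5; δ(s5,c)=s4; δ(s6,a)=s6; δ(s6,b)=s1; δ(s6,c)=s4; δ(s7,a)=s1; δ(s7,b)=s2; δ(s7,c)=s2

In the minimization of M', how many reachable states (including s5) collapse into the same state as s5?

Reachable states from the start: {s1,s2,s3,s4,s5}. Unreachable: {s0,s6,s7} — drop them.
Start with accepting vs non-accepting: {s1,s2,s4,s5} | {s3}.
On input a, block {s1,s2,s4,s5} splits into {s1,s5} and {s2,s4}.
Refine {s2,s4} on symbol b: members go to different blocks, giving {s2} and {s4}.
No further refinement is possible. Final partition (4 blocks): {s1,s5} | {s3} | {s2} | {s4}.
The equivalence class containing s5 is {s1,s5}, of size 2.

2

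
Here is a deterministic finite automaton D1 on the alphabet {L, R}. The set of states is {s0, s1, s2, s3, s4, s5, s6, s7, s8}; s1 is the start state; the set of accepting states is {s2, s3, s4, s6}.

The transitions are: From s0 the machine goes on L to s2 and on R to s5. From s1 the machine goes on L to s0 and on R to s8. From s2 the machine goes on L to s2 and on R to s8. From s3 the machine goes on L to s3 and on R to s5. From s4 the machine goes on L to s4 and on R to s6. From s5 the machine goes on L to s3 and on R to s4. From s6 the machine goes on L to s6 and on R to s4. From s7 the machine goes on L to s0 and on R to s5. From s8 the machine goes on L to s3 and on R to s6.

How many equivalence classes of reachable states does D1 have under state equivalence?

5

First remove the unreachable states {s7}; 8 states remain.
Initial partition by acceptance: {s2,s3,s4,s6} | {s0,s1,s5,s8}.
Refine {s2,s3,s4,s6} on symbol R: members go to different blocks, giving {s2,s3} and {s4,s6}.
On input L, block {s0,s1,s5,s8} splits into {s0,s5,s8} and {s1}.
Refine {s0,s5,s8} on symbol R: members go to different blocks, giving {s5,s8} and {s0}.
No further refinement is possible. Final partition (5 blocks): {s2,s3} | {s5,s8} | {s4,s6} | {s1} | {s0}.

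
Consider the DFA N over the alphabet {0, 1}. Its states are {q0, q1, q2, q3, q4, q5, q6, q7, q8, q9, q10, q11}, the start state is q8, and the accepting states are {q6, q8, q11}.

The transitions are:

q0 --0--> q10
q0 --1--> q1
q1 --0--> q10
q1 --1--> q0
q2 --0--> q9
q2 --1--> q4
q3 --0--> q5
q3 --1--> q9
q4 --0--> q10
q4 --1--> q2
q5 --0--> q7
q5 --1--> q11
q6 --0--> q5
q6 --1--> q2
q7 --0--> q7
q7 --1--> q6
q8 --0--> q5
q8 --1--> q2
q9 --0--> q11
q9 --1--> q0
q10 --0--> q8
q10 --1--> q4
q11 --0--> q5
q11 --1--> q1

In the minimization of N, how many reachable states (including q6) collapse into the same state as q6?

3

Reachable states from the start: {q0,q1,q2,q4,q5,q6,q7,q8,q9,q10,q11}. Unreachable: {q3} — drop them.
P0 = {q6,q8,q11} | {q0,q1,q2,q4,q5,q7,q9,q10}.
Split {q0,q1,q2,q4,q5,q7,q9,q10} by δ(·,0) → {q0,q1,q2,q4,q5,q7} and {q9,q10}.
Split {q0,q1,q2,q4,q5,q7} by δ(·,0) → {q0,q1,q2,q4} and {q5,q7}.
Stable partition: {q6,q8,q11} | {q0,q1,q2,q4} | {q9,q10} | {q5,q7} — 4 equivalence classes.
State q6 belongs to the block {q6,q8,q11}, which has 3 states.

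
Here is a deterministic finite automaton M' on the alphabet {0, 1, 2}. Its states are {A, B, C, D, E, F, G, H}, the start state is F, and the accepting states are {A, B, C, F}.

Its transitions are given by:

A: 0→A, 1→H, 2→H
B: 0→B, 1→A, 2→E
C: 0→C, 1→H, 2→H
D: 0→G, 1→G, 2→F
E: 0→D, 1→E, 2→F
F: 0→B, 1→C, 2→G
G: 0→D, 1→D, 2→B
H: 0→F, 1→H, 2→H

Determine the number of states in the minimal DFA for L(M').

4

P0 = {A,B,C,F} | {D,E,G,H}.
Split {A,B,C,F} by δ(·,1) → {A,C} and {B,F}.
Split {D,E,G,H} by δ(·,0) → {D,E,G} and {H}.
Stable partition: {A,C} | {D,E,G} | {B,F} | {H} — 4 equivalence classes.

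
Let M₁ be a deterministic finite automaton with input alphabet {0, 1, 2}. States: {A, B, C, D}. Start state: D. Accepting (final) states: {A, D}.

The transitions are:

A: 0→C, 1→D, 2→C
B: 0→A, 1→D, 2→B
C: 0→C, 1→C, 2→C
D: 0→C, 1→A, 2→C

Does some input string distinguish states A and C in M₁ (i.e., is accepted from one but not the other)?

Yes

Reachable states from the start: {A,C,D}. Unreachable: {B} — drop them.
Start with accepting vs non-accepting: {A,D} | {C}.
No further refinement is possible. Final partition (2 blocks): {A,D} | {C}.
A and C end up in different blocks, so they are distinguishable. For instance, the string 'ε' is accepted from only A.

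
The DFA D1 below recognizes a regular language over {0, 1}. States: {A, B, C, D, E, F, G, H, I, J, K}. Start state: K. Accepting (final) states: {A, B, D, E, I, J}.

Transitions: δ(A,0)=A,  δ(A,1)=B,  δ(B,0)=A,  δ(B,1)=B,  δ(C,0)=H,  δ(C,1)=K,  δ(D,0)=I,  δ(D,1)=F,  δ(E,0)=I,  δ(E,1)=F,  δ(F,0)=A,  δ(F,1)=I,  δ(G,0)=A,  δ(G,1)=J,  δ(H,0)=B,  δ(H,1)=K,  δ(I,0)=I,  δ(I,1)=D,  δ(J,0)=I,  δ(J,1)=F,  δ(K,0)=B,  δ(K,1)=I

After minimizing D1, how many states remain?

States {C,E,G,H,J} cannot be reached from the start state, so discard them.
Start with accepting vs non-accepting: {A,B,D,I} | {F,K}.
On input 1, block {A,B,D,I} splits into {A,B,I} and {D}.
On input 1, block {A,B,I} splits into {A,B} and {I}.
No further refinement is possible. Final partition (4 blocks): {A,B} | {F,K} | {D} | {I}.

4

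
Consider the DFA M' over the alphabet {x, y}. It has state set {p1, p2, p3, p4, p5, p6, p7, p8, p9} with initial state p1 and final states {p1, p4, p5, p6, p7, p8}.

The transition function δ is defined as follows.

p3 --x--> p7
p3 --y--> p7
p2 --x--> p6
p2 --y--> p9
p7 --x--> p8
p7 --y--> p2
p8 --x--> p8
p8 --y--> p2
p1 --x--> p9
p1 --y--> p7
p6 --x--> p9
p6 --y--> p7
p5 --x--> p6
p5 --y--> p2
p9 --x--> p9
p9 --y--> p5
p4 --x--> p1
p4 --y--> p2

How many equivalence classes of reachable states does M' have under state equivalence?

5

First remove the unreachable states {p3,p4}; 7 states remain.
Initial partition by acceptance: {p1,p5,p6,p7,p8} | {p2,p9}.
Split {p1,p5,p6,p7,p8} by δ(·,x) → {p5,p7,p8} and {p1,p6}.
Split {p5,p7,p8} by δ(·,x) → {p7,p8} and {p5}.
Split {p2,p9} by δ(·,x) → {p2} and {p9}.
No further refinement is possible. Final partition (5 blocks): {p7,p8} | {p2} | {p1,p6} | {p5} | {p9}.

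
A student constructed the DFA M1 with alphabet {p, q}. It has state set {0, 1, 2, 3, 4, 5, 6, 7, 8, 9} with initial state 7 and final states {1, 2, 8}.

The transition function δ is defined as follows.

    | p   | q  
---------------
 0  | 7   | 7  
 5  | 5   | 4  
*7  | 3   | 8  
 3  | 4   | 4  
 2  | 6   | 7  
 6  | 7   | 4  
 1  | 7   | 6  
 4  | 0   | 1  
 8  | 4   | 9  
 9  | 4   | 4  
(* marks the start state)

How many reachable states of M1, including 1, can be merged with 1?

Reachable states from the start: {0,1,3,4,6,7,8,9}. Unreachable: {2,5} — drop them.
P0 = {1,8} | {0,3,4,6,7,9}.
Refine {0,3,4,6,7,9} on symbol q: members go to different blocks, giving {0,3,6,9} and {4,7}.
No further refinement is possible. Final partition (3 blocks): {1,8} | {0,3,6,9} | {4,7}.
The equivalence class containing 1 is {1,8}, of size 2.

2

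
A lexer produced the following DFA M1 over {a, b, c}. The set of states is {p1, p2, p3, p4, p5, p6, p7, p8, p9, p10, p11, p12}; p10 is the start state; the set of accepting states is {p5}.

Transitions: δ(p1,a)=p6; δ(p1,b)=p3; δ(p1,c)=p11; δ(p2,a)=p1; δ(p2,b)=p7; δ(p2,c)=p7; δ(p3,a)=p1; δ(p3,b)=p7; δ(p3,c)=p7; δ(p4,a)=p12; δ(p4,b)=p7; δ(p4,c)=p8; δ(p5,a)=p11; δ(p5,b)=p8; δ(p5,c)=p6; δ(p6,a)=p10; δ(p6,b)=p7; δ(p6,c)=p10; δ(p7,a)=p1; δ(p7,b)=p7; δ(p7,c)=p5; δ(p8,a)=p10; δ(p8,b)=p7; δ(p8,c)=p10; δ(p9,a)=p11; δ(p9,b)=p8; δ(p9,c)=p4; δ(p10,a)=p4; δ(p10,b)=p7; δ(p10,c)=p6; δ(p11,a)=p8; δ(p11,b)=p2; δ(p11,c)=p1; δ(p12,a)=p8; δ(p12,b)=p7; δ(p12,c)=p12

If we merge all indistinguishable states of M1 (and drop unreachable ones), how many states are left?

Reachable states from the start: {p1,p2,p3,p4,p5,p6,p7,p8,p10,p11,p12}. Unreachable: {p9} — drop them.
Start with accepting vs non-accepting: {p5} | {p1,p2,p3,p4,p6,p7,p8,p10,p11,p12}.
On input c, block {p1,p2,p3,p4,p6,p7,p8,p10,p11,p12} splits into {p1,p2,p3,p4,p6,p8,p10,p11,p12} and {p7}.
Split {p1,p2,p3,p4,p6,p8,p10,p11,p12} by δ(·,b) → {p2,p3,p4,p6,p8,p10,p12} and {p1,p11}.
Split {p2,p3,p4,p6,p8,p10,p12} by δ(·,a) → {p4,p6,p8,p10,p12} and {p2,p3}.
No further refinement is possible. Final partition (5 blocks): {p5} | {p4,p6,p8,p10,p12} | {p7} | {p1,p11} | {p2,p3}.

5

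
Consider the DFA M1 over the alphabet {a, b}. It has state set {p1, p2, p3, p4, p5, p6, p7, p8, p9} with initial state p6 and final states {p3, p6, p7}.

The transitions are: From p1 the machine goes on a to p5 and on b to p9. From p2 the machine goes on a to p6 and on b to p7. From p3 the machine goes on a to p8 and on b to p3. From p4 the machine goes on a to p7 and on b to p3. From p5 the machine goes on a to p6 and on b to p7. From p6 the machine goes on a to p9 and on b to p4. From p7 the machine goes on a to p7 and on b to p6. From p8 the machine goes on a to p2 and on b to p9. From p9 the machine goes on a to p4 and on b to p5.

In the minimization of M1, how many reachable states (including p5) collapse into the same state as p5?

States {p1} cannot be reached from the start state, so discard them.
P0 = {p3,p6,p7} | {p2,p4,p5,p8,p9}.
Split {p3,p6,p7} by δ(·,a) → {p3,p6} and {p7}.
On input b, block {p3,p6} splits into {p3} and {p6}.
Refine {p2,p4,p5,p8,p9} on symbol a: members go to different blocks, giving {p2,p5} and {p8,p9} and {p4}.
On input a, block {p8,p9} splits into {p8} and {p9}.
No further refinement is possible. Final partition (7 blocks): {p3} | {p2,p5} | {p7} | {p6} | {p8} | {p4} | {p9}.
The equivalence class containing p5 is {p2,p5}, of size 2.

2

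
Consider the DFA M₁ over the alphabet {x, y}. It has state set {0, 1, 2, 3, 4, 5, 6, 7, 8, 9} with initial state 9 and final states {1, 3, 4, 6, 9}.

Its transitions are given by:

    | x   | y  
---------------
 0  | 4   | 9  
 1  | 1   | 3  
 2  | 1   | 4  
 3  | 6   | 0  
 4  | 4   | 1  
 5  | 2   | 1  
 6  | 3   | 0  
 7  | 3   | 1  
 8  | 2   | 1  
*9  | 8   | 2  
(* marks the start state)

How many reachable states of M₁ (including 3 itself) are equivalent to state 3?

2

First remove the unreachable states {5,7}; 8 states remain.
Start with accepting vs non-accepting: {1,3,4,6,9} | {0,2,8}.
Split {1,3,4,6,9} by δ(·,x) → {1,3,4,6} and {9}.
Refine {1,3,4,6} on symbol y: members go to different blocks, giving {1,4} and {3,6}.
Split {1,4} by δ(·,y) → {1} and {4}.
Refine {0,2,8} on symbol x: members go to different blocks, giving {0} and {2} and {8}.
Stable partition: {1} | {0} | {9} | {3,6} | {4} | {2} | {8} — 7 equivalence classes.
State 3 belongs to the block {3,6}, which has 2 states.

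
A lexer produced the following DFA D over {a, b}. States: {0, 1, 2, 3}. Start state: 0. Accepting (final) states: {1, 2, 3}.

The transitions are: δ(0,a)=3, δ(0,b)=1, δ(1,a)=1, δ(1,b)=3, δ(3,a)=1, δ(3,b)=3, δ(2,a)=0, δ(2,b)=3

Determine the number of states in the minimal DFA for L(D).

First remove the unreachable states {2}; 3 states remain.
Initial partition by acceptance: {1,3} | {0}.
Stable partition: {1,3} | {0} — 2 equivalence classes.

2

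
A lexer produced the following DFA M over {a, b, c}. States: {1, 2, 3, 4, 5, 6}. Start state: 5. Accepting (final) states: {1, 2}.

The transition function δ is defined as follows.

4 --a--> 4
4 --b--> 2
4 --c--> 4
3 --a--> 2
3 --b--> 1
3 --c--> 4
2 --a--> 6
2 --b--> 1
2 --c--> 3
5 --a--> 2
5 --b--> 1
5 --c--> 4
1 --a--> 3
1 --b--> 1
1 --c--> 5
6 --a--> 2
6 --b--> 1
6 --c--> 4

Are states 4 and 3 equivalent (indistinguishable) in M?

No

Every state is reachable, so we keep all 6.
Initial partition by acceptance: {1,2} | {3,4,5,6}.
Split {3,4,5,6} by δ(·,a) → {3,5,6} and {4}.
No further refinement is possible. Final partition (3 blocks): {1,2} | {3,5,6} | {4}.
4 and 3 end up in different blocks, so they are distinguishable. For instance, the string 'a' is accepted from only 3.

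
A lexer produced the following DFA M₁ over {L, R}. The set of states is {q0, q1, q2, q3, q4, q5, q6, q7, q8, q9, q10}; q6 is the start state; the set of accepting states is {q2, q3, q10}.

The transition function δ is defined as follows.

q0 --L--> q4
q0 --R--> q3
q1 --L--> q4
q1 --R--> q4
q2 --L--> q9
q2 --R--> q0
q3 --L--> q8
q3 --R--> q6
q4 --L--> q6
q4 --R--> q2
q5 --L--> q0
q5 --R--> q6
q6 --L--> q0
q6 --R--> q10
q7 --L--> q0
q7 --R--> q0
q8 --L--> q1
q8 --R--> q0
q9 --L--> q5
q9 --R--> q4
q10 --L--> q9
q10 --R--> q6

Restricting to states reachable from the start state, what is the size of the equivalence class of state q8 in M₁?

Reachable states from the start: {q0,q1,q2,q3,q4,q5,q6,q8,q9,q10}. Unreachable: {q7} — drop them.
Initial partition by acceptance: {q2,q3,q10} | {q0,q1,q4,q5,q6,q8,q9}.
Split {q0,q1,q4,q5,q6,q8,q9} by δ(·,R) → {q1,q5,q8,q9} and {q0,q4,q6}.
Refine {q1,q5,q8,q9} on symbol L: members go to different blocks, giving {q1,q5} and {q8,q9}.
The partition is now stable with 4 blocks: {q2,q3,q10} | {q1,q5} | {q0,q4,q6} | {q8,q9}.
State q8 belongs to the block {q8,q9}, which has 2 states.

2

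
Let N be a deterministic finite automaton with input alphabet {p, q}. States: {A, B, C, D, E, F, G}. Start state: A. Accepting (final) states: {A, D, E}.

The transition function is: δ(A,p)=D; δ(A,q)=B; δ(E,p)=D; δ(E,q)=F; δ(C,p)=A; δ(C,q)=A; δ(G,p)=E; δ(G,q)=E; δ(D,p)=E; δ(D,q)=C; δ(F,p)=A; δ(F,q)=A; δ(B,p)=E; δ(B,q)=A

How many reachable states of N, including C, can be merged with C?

First remove the unreachable states {G}; 6 states remain.
P0 = {A,D,E} | {B,C,F}.
Stable partition: {A,D,E} | {B,C,F} — 2 equivalence classes.
The equivalence class containing C is {B,C,F}, of size 3.

3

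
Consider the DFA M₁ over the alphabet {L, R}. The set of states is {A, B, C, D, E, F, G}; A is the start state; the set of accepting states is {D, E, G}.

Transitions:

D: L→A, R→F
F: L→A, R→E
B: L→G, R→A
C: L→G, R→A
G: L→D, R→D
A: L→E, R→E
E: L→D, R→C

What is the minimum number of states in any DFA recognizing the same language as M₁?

States {B} cannot be reached from the start state, so discard them.
Initial partition by acceptance: {D,E,G} | {A,C,F}.
Split {D,E,G} by δ(·,L) → {E,G} and {D}.
Split {E,G} by δ(·,R) → {E} and {G}.
Split {A,C,F} by δ(·,L) → {A} and {C} and {F}.
The partition is now stable with 6 blocks: {E} | {A} | {D} | {G} | {C} | {F}.

6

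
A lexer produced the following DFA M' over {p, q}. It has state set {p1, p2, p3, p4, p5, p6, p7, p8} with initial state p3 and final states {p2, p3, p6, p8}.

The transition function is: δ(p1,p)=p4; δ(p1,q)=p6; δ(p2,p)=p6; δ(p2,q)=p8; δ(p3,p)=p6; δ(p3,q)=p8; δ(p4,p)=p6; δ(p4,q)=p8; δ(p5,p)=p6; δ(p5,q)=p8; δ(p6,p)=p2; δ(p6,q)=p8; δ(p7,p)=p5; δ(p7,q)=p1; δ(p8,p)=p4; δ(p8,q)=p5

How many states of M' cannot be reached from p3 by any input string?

2

No path from p3 leads to p1, p7; the other 6 states are all reachable.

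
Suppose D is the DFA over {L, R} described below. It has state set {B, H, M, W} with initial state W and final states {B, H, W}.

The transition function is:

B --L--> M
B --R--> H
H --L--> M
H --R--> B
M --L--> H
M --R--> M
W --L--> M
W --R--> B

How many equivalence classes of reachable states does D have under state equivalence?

All states are reachable from the start state.
P0 = {B,H,W} | {M}.
Stable partition: {B,H,W} | {M} — 2 equivalence classes.

2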